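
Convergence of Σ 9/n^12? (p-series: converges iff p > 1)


p-series test: Σ c/n^p converges if p > 1, diverges if p ≤ 1 (constant c > 0 doesn't affect convergence).
p = 12
12 > 1 → CONVERGES

Converges (p = 12 > 1)


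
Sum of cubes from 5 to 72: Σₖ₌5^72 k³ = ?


Σₖ₌5^72 k³ = [72·73/2]² − [4·5/2]²
= 6906384 − 100 = 6906284

Σk³ = 6906284


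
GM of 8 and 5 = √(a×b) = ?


GM = √(8×5) = √40 = 6.3246

GM = 6.3246


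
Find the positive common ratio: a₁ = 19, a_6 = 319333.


r^(n-1) = aₙ/a₁
r^5 = 319333/19 = 16807
r = 16807^(1/5)
= 7

r = 7


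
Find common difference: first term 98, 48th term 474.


d = (aₙ - a₁)/(n-1)
= (474 - 98)/(48-1)
= 376/47 = 8

d = 8


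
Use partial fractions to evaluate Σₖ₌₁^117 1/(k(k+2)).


1/(k(k+2)) = (1/2)·(1/k - 1/(k+2)) (partial fractions)
Telescoping: Σ = (1/2)·(1 + 1/2 - 1/118 - 1/119) = 10413/14042

Sum = 10413/14042


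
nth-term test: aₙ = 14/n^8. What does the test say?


lim(n→∞) 14/n^8 = 0
lim aₙ = 0 → nth-term test is INCONCLUSIVE
(Need other tests; this is actually a convergent p-series with p=8 > 1)

Inconclusive (lim aₙ = 0; need another test)


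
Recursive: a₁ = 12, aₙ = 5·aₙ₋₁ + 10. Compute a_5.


Computing step by step:
a_1 = 12
a_2 = 70
a_3 = 360
a_4 = 1810
a_5 = 9060


a_5 = 9060


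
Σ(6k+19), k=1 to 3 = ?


Σ(6k+19) = 6·Σk + 19·n
= 6·6 + 19·3
= 36 + 57 = 93

Σ = 93


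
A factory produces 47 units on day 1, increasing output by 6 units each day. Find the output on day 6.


aₙ = a₁ + (n-1)d
= 47 + (6-1)×6
= 47 + 30
= 77

a_6 = 77


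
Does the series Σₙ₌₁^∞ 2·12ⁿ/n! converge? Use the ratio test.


aₙ = 2·12^n/n!
a_{n+1}/aₙ = 12^(n+1)/(n+1)! × n!/12^n  (constant 2 cancels)
= 12/(n+1)
L = lim(n→∞) 12/(n+1) = 0
L < 1 → series CONVERGES

Converges (ratio test: L = 0 < 1)


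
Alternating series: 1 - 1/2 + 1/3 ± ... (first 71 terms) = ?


S = 1 - 1/2 + 1/3 - 1/4 + 1/5 - 1/6 + 1/7 - 1/8 ± ...
= 0.7001
(Full series converges to +ln(2) ≈ +0.6931)

S_71 = 0.7001


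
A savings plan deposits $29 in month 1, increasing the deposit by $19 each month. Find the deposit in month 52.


aₙ = a₁ + (n-1)d
= 29 + (52-1)×19
= 29 + 969
= 998

a_52 = 998


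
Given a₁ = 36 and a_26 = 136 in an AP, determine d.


d = (aₙ - a₁)/(n-1)
= (136 - 36)/(26-1)
= 100/25 = 4

d = 4


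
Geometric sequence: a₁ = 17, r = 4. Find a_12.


aₙ = a₁·r^(n-1)
= 17×4^11
= 17×4194304
= 71303168

a_12 = 71303168


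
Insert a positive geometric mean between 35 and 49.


GM = √(35×49) = √1715 = 41.4126

GM = 41.4126


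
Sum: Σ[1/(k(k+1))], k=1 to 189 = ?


1/(k(k+1)) = 1/k - 1/(k+1) (partial fractions)
Telescoping: Σ = 1 - 1/190 = 189/190

Sum = 189/190


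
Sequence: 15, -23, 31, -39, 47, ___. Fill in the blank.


Pattern: alternating sign, magnitude arithmetic (d=8)
Terms: 15, -23, 31, -39, 47
Next term = -55

Next term = -55


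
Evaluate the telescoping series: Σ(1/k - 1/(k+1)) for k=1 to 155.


Telescoping: adjacent terms cancel.
= 1/1 - 1/156
= 1 - 1/156 = 155/156

Sum = 155/156


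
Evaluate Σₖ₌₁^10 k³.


n(n+1)/2 = 10×11/2 = 55
Σk³ = 55² = 3025

Σk³ = 3025


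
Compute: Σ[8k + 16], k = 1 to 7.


Σ(8k+16) = 8·Σk + 16·n
= 8·28 + 16·7
= 224 + 112 = 336

Σ = 336


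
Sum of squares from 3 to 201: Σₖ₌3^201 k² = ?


Σₖ₌3^201 k² = Σₖ₌₁^201 k² − Σₖ₌₁^2 k²
= 201·202·403/6 − 2·3·5/6
= 2727101 − 5 = 2727096

Σk² = 2727096


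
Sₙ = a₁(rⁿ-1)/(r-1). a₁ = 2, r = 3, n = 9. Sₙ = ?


Sₙ = 2×(3^9 - 1)/(3 - 1)
= 2×(19683 - 1)/2
= 2×19682/2
= 19682

S_9 = 19682


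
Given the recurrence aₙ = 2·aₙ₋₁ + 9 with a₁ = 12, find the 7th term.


Computing step by step:
a_1 = 12
a_2 = 33
a_3 = 75
a_4 = 159
a_5 = 327
a_6 = 663
a_7 = 1335


a_7 = 1335


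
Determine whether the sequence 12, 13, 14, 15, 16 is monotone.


Differences: 1, 1, 1, 1
All differences > 0 → strictly INCREASING

Monotonically increasing


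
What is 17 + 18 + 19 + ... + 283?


Σₖ₌17^283 k = Σₖ₌₁^283 k − Σₖ₌₁^16 k
= 283·284/2 − 16·17/2
= 40186 − 136 = 40050

Σk = 40050


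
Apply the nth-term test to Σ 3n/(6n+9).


lim(n→∞) 3n/(6n+9) = 3/6 = 1/2  (divide numerator and denominator by n)
lim aₙ = 1/2 ≠ 0 → series DIVERGES

Diverges (lim aₙ = 1/2 ≠ 0)


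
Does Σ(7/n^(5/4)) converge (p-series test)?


p-series test: Σ c/n^p converges if p > 1, diverges if p ≤ 1 (constant c > 0 doesn't affect convergence).
p = 5/4
5/4 > 1 → CONVERGES

Converges (p = 5/4 > 1)


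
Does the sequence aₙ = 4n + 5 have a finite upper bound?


aₙ = 4n + 5 → as n→∞, aₙ→∞
No finite upper bound exists
The sequence is UNBOUNDED

Unbounded (aₙ → ∞ as n → ∞)


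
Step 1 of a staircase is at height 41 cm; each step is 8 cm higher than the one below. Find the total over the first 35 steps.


aₙ = 41 + (35-1)×8 = 313
Sₙ = n(a₁+aₙ)/2 = 35×(41+313)/2
= 35×354/2 = 6195

S_35 = 6195


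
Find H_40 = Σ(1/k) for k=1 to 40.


H_40 = 1/1 + 1/2 + 1/3 + ... + 1/40
= 2078178381193813/485721041551200
≈ 4.2785

H_40 = 2078178381193813/485721041551200 ≈ 4.2785


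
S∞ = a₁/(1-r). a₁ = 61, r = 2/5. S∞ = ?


S∞ = a₁/(1-r) = 61/(1 - 2/5)
= 61/(3/5)
= 305/3

S∞ = 305/3


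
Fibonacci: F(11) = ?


Fibonacci sequence: 1, 1, 2, 3, 5, 8, 13, 21, 34, 55, 89
F(11) = 89

F(11) = 89


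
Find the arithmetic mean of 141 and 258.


AM = (141 + 258)/2 = 399/2 = 199.5

AM = 199.5


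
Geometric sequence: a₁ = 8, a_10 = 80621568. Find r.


r^(n-1) = aₙ/a₁
r^9 = 80621568/8 = 10077696
r = 10077696^(1/9)
= 6

r = 6


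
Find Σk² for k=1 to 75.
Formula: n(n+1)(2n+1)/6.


n = 75
n(n+1)(2n+1)/6 = 75×76×151/6
= 860700/6 = 143450

Σk² = 143450


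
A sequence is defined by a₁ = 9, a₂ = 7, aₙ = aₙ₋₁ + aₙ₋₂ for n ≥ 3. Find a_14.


Computing iteratively: 9, 7, 16, 23, 39, 62, 101, 163, 264, 427, 691, 1118, ...
a_14 = 2927

a_14 = 2927


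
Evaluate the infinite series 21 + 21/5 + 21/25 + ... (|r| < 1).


S∞ = a₁/(1-r) = 21/(1 - 1/5)
= 21/(4/5)
= 105/4

S∞ = 105/4


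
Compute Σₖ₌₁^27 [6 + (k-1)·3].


aₙ = 6 + (27-1)×3 = 84
Sₙ = n(a₁+aₙ)/2 = 27×(6+84)/2
= 27×90/2 = 1215

S_27 = 1215


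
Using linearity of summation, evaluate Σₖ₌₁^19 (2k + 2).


Σ(2k+2) = 2·Σk + 2·n
= 2·190 + 2·19
= 380 + 38 = 418

Σ = 418


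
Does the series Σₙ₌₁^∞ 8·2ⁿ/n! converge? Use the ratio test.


aₙ = 8·2^n/n!
a_{n+1}/aₙ = 2^(n+1)/(n+1)! × n!/2^n  (constant 8 cancels)
= 2/(n+1)
L = lim(n→∞) 2/(n+1) = 0
L < 1 → series CONVERGES

Converges (ratio test: L = 0 < 1)


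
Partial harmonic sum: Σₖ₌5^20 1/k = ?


Σₖ₌5^20 1/k = 1/5 + 1/6 + 1/7 + ... + 1/20
= 23502835/15519504
≈ 1.5144

Sum = 23502835/15519504 ≈ 1.5144


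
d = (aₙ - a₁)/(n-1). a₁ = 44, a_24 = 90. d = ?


d = (aₙ - a₁)/(n-1)
= (90 - 44)/(24-1)
= 46/23 = 2

d = 2


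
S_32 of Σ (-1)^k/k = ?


S = -1 + 1/2 - 1/3 + 1/4 - 1/5 + 1/6 - 1/7 + 1/8 ± ...
= -0.6778
(Full series converges to -ln(2) ≈ -0.6931)

S_32 = -0.6778


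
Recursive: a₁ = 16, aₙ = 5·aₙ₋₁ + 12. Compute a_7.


Computing step by step:
a_1 = 16
a_2 = 92
a_3 = 472
a_4 = 2372
a_5 = 11872
a_6 = 59372
a_7 = 296872


a_7 = 296872


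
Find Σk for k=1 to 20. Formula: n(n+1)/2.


n(n+1)/2 = 20×21/2 = 420/2 = 210

Σk = 210


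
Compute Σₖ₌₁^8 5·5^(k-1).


Sₙ = 5×(5^8 - 1)/(5 - 1)
= 5×(390625 - 1)/4
= 5×390624/4
= 488280

S_8 = 488280


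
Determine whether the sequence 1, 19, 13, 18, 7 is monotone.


Differences: 18, -6, 5, -11
Difference at position 1 is +18 (> 0) but position 2 is -6 (< 0) — sequence both rises and falls
→ NOT monotonic

Not monotonic


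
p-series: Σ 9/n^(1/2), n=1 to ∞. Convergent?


p-series test: Σ c/n^p converges if p > 1, diverges if p ≤ 1 (constant c > 0 doesn't affect convergence).
p = 1/2
1/2 ≤ 1 → DIVERGES

Diverges (p = 1/2 ≤ 1)


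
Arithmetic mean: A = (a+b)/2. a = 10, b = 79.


AM = (10 + 79)/2 = 89/2 = 44.5

AM = 44.5


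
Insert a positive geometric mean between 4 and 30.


GM = √(4×30) = √120 = 10.9545

GM = 10.9545


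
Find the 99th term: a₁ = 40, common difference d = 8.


aₙ = a₁ + (n-1)d
= 40 + (99-1)×8
= 40 + 784
= 824

a_99 = 824


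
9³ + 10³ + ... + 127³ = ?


Σₖ₌9^127 k³ = [127·128/2]² − [8·9/2]²
= 66064384 − 1296 = 66063088

Σk³ = 66063088


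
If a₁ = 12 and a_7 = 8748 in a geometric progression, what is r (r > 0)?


r^(n-1) = aₙ/a₁
r^6 = 8748/12 = 729
r = 729^(1/6)
= ±3; taking r > 0 gives r = 3

r = 3


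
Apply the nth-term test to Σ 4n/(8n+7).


lim(n→∞) 4n/(8n+7) = 4/8 = 1/2  (divide numerator and denominator by n)
lim aₙ = 1/2 ≠ 0 → series DIVERGES

Diverges (lim aₙ = 1/2 ≠ 0)


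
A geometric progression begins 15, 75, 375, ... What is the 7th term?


aₙ = a₁·r^(n-1)
= 15×5^6
= 15×15625
= 234375

a_7 = 234375


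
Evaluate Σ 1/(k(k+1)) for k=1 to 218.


1/(k(k+1)) = 1/k - 1/(k+1) (partial fractions)
Telescoping: Σ = 1 - 1/219 = 218/219

Sum = 218/219


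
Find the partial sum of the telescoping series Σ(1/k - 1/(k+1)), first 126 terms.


Telescoping: adjacent terms cancel.
= 1/1 - 1/127
= 1 - 1/127 = 126/127

Sum = 126/127


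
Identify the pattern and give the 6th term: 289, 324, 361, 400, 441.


Pattern: perfect squares: n²
Terms: 289, 324, 361, 400, 441
Next term = 484

Next term = 484


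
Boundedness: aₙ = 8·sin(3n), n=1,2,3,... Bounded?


For all n, -1 ≤ sin(3n) ≤ 1, so -8 ≤ 8·sin(3n) ≤ 8
Lower bound: -8, Upper bound: 8
The sequence IS bounded

Bounded (-8 ≤ aₙ ≤ 8)


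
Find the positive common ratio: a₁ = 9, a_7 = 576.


r^(n-1) = aₙ/a₁
r^6 = 576/9 = 64
r = 64^(1/6)
= ±2; taking r > 0 gives r = 2

r = 2


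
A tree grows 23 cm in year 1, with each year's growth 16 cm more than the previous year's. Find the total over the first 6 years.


aₙ = 23 + (6-1)×16 = 103
Sₙ = n(a₁+aₙ)/2 = 6×(23+103)/2
= 6×126/2 = 378

S_6 = 378


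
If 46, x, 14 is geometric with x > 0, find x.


GM = √(46×14) = √644 = 25.3772

GM = 25.3772


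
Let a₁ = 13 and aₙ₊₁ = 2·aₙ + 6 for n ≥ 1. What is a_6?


Computing step by step:
a_1 = 13
a_2 = 32
a_3 = 70
a_4 = 146
a_5 = 298
a_6 = 602


a_6 = 602


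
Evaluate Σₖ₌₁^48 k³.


n(n+1)/2 = 48×49/2 = 1176
Σk³ = 1176² = 1382976

Σk³ = 1382976


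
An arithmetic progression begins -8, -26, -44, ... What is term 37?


aₙ = a₁ + (n-1)d
= -8 + (37-1)×-18
= -8 - 648
= -656

a_37 = -656


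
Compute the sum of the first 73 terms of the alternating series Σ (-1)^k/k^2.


S = -1 + 1/4 - 1/9 + 1/16 - 1/25 + 1/36 - 1/49 + 1/64 ± ...
= -0.8226
(Full series converges to -π²/12 ≈ -0.8225)

S_73 = -0.8226


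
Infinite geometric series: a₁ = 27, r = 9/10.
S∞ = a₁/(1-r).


S∞ = a₁/(1-r) = 27/(1 - 9/10)
= 27/(1/10)
= 270

S∞ = 270


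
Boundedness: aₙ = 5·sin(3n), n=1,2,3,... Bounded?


For all n, -1 ≤ sin(3n) ≤ 1, so -5 ≤ 5·sin(3n) ≤ 5
Lower bound: -5, Upper bound: 5
The sequence IS bounded

Bounded (-5 ≤ aₙ ≤ 5)


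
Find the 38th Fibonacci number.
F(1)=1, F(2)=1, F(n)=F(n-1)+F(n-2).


Fibonacci sequence: 1, 1, 2, 3, 5, 8, 13, 21, 34, 55, 89, ...
F(38) = 39088169

F(38) = 39088169


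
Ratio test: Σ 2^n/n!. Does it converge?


aₙ = 2^n/n!
a_{n+1}/aₙ = 2^(n+1)/(n+1)! × n!/2^n
= 2/(n+1)
L = lim(n→∞) 2/(n+1) = 0
L < 1 → series CONVERGES

Converges (ratio test: L = 0 < 1)


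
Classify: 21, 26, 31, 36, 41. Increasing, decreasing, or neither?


Differences: 5, 5, 5, 5
All differences > 0 → strictly INCREASING

Monotonically increasing


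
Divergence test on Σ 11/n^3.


lim(n→∞) 11/n^3 = 0
lim aₙ = 0 → nth-term test is INCONCLUSIVE
(Need other tests; this is actually a convergent p-series with p=3 > 1)

Inconclusive (lim aₙ = 0; need another test)


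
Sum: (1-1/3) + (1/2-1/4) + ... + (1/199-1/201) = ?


Telescoping with gap 2: two head and two tail terms survive.
= (1 + 1/2) - (1/200 + 1/201)
= 3/2 - 1/200 - 1/201 = 59899/40200

Sum = 59899/40200


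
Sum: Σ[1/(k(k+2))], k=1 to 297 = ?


1/(k(k+2)) = (1/2)·(1/k - 1/(k+2)) (partial fractions)
Telescoping: Σ = (1/2)·(1 + 1/2 - 1/298 - 1/299) = 33264/44551

Sum = 33264/44551


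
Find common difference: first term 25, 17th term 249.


d = (aₙ - a₁)/(n-1)
= (249 - 25)/(17-1)
= 224/16 = 14

d = 14


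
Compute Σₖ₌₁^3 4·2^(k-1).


Sₙ = 4×(2^3 - 1)/(2 - 1)
= 4×(8 - 1)/1
= 4×7/1
= 28

S_3 = 28


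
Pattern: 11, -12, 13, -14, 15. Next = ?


Pattern: alternating sign, magnitude arithmetic (d=1)
Terms: 11, -12, 13, -14, 15
Next term = -16

Next term = -16


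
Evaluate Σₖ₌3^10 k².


Σₖ₌3^10 k² = Σₖ₌₁^10 k² − Σₖ₌₁^2 k²
= 10·11·21/6 − 2·3·5/6
= 385 − 5 = 380

Σk² = 380


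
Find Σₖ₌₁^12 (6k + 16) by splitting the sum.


Σ(6k+16) = 6·Σk + 16·n
= 6·78 + 16·12
= 468 + 192 = 660

Σ = 660


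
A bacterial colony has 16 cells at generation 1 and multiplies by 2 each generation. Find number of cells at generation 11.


aₙ = a₁·r^(n-1)
= 16×2^10
= 16×1024
= 16384

a_11 = 16384


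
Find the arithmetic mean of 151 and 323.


AM = (151 + 323)/2 = 474/2 = 237

AM = 237


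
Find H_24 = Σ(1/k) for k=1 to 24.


H_24 = 1/1 + 1/2 + 1/3 + ... + 1/24
= 1347822955/356948592
≈ 3.776

H_24 = 1347822955/356948592 ≈ 3.776


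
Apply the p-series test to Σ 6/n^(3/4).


p-series test: Σ c/n^p converges if p > 1, diverges if p ≤ 1 (constant c > 0 doesn't affect convergence).
p = 3/4
3/4 ≤ 1 → DIVERGES

Diverges (p = 3/4 ≤ 1)


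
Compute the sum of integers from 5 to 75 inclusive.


Σₖ₌5^75 k = Σₖ₌₁^75 k − Σₖ₌₁^4 k
= 75·76/2 − 4·5/2
= 2850 − 10 = 2840

Σk = 2840


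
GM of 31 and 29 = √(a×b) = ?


GM = √(31×29) = √899 = 29.9833

GM = 29.9833


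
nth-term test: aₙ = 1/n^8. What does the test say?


lim(n→∞) 1/n^8 = 0
lim aₙ = 0 → nth-term test is INCONCLUSIVE
(Need other tests; this is actually a convergent p-series with p=8 > 1)

Inconclusive (lim aₙ = 0; need another test)


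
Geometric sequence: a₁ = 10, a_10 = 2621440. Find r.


r^(n-1) = aₙ/a₁
r^9 = 2621440/10 = 262144
r = 262144^(1/9)
= 4

r = 4


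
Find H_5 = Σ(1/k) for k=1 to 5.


H_5 = 1/1 + 1/2 + 1/3 + 1/4 + 1/5
= 137/60
≈ 2.2833

H_5 = 137/60 ≈ 2.2833


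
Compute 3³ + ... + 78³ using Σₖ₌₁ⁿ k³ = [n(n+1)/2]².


Σₖ₌3^78 k³ = [78·79/2]² − [2·3/2]²
= 9492561 − 9 = 9492552

Σk³ = 9492552


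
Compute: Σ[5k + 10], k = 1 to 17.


Σ(5k+10) = 5·Σk + 10·n
= 5·153 + 10·17
= 765 + 170 = 935

Σ = 935


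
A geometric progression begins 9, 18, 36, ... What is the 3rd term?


aₙ = a₁·r^(n-1)
= 9×2^2
= 9×4
= 36

a_3 = 36


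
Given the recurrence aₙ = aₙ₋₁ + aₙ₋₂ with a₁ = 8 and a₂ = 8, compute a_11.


Computing iteratively: 8, 8, 16, 24, 40, 64, 104, 168, 272, 440, 712
a_11 = 712

a_11 = 712


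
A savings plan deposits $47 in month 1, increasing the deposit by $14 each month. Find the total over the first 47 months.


aₙ = 47 + (47-1)×14 = 691
Sₙ = n(a₁+aₙ)/2 = 47×(47+691)/2
= 47×738/2 = 17343

S_47 = 17343


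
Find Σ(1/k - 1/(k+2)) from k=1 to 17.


Telescoping with gap 2: two head and two tail terms survive.
= (1 + 1/2) - (1/18 + 1/19)
= 3/2 - 1/18 - 1/19 = 238/171

Sum = 238/171


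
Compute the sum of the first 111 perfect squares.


n = 111
n(n+1)(2n+1)/6 = 111×112×223/6
= 2772336/6 = 462056

Σk² = 462056


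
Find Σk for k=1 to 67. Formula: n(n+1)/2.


n(n+1)/2 = 67×68/2 = 4556/2 = 2278

Σk = 2278


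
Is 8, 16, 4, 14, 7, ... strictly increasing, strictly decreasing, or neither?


Differences: 8, -12, 10, -7
Difference at position 1 is +8 (> 0) but position 2 is -12 (< 0) — sequence both rises and falls
→ NOT monotonic

Not monotonic


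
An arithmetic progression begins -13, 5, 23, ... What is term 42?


aₙ = a₁ + (n-1)d
= -13 + (42-1)×18
= -13 + 738
= 725

a_42 = 725


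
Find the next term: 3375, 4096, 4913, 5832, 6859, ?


Pattern: perfect cubes: n³
Terms: 3375, 4096, 4913, 5832, 6859
Next term = 8000

Next term = 8000


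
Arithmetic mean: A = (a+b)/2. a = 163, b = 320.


AM = (163 + 320)/2 = 483/2 = 241.5

AM = 241.5


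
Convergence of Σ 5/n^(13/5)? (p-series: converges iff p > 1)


p-series test: Σ c/n^p converges if p > 1, diverges if p ≤ 1 (constant c > 0 doesn't affect convergence).
p = 13/5
13/5 > 1 → CONVERGES

Converges (p = 13/5 > 1)


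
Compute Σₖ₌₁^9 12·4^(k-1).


Sₙ = 12×(4^9 - 1)/(4 - 1)
= 12×(262144 - 1)/3
= 12×262143/3
= 1048572

S_9 = 1048572


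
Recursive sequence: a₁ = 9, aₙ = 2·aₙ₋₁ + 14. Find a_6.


Computing step by step:
a_1 = 9
a_2 = 32
a_3 = 78
a_4 = 170
a_5 = 354
a_6 = 722


a_6 = 722


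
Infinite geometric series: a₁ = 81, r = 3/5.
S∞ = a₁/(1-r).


S∞ = a₁/(1-r) = 81/(1 - 3/5)
= 81/(2/5)
= 405/2

S∞ = 405/2


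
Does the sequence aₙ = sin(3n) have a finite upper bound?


For all n, -1 ≤ sin(3n) ≤ 1, so -1 ≤ sin(3n) ≤ 1
Lower bound: -1, Upper bound: 1
The sequence IS bounded

Bounded (-1 ≤ aₙ ≤ 1)


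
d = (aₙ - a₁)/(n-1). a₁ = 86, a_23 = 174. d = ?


d = (aₙ - a₁)/(n-1)
= (174 - 86)/(23-1)
= 88/22 = 4

d = 4


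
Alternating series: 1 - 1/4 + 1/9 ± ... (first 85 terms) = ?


S = 1 - 1/4 + 1/9 - 1/16 + 1/25 - 1/36 + 1/49 - 1/64 ± ...
= 0.8225
(Full series converges to +π²/12 ≈ +0.8225)

S_85 = 0.8225


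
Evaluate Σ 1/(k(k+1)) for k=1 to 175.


1/(k(k+1)) = 1/k - 1/(k+1) (partial fractions)
Telescoping: Σ = 1 - 1/176 = 175/176

Sum = 175/176


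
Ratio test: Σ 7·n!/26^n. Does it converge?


aₙ = 7·n!/26^n
a_{n+1}/aₙ = (n+1)!/26^(n+1) × 26^n/n!  (constant 7 cancels)
= (n+1)/26
L = lim(n→∞) (n+1)/26 = ∞
L > 1 → series DIVERGES

Diverges (ratio test: L = ∞ > 1)


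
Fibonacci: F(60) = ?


Fibonacci sequence: 1, 1, 2, 3, 5, 8, 13, 21, 34, 55, 89, ...
F(60) = 1548008755920

F(60) = 1548008755920


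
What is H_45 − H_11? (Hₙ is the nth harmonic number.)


Σₖ₌12^45 1/k = 1/12 + 1/13 + 1/14 + ... + 1/45
= 12952600348955916409/9419588158802421600
≈ 1.3751

Sum = 12952600348955916409/9419588158802421600 ≈ 1.3751


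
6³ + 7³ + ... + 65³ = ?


Σₖ₌6^65 k³ = [65·66/2]² − [5·6/2]²
= 4601025 − 225 = 4600800

Σk³ = 4600800


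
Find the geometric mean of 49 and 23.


GM = √(49×23) = √1127 = 33.5708

GM = 33.5708


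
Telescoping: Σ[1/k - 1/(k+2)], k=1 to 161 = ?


Telescoping with gap 2: two head and two tail terms survive.
= (1 + 1/2) - (1/162 + 1/163)
= 3/2 - 1/162 - 1/163 = 19642/13203

Sum = 19642/13203


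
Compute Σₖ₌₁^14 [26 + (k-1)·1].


aₙ = 26 + (14-1)×1 = 39
Sₙ = n(a₁+aₙ)/2 = 14×(26+39)/2
= 14×65/2 = 455

S_14 = 455


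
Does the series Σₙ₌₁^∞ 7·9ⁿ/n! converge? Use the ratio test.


aₙ = 7·9^n/n!
a_{n+1}/aₙ = 9^(n+1)/(n+1)! × n!/9^n  (constant 7 cancels)
= 9/(n+1)
L = lim(n→∞) 9/(n+1) = 0
L < 1 → series CONVERGES

Converges (ratio test: L = 0 < 1)


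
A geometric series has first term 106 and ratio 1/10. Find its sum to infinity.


S∞ = a₁/(1-r) = 106/(1 - 1/10)
= 106/(9/10)
= 1060/9

S∞ = 1060/9


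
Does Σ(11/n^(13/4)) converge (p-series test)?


p-series test: Σ c/n^p converges if p > 1, diverges if p ≤ 1 (constant c > 0 doesn't affect convergence).
p = 13/4
13/4 > 1 → CONVERGES

Converges (p = 13/4 > 1)


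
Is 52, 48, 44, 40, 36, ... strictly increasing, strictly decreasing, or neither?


Differences: -4, -4, -4, -4
All differences < 0 → strictly DECREASING

Monotonically decreasing


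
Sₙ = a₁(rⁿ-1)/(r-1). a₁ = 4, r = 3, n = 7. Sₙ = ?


Sₙ = 4×(3^7 - 1)/(3 - 1)
= 4×(2187 - 1)/2
= 4×2186/2
= 4372

S_7 = 4372


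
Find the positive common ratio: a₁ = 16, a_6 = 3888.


r^(n-1) = aₙ/a₁
r^5 = 3888/16 = 243
r = 243^(1/5)
= 3

r = 3


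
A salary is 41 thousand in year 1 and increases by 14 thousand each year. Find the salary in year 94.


aₙ = a₁ + (n-1)d
= 41 + (94-1)×14
= 41 + 1302
= 1343

a_94 = 1343


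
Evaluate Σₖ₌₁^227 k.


n(n+1)/2 = 227×228/2 = 51756/2 = 25878

Σk = 25878


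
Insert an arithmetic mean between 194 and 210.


AM = (194 + 210)/2 = 404/2 = 202

AM = 202


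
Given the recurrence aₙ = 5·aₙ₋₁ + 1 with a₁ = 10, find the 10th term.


Computing step by step:
a_1 = 10
a_2 = 51
a_3 = 256
a_4 = 1281
a_5 = 6406
a_6 = 32031
a_7 = 160156
a_8 = 800781
a_9 = 4003906
a_10 = 20019531


a_10 = 20019531


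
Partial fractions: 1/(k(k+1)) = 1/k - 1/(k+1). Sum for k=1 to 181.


1/(k(k+1)) = 1/k - 1/(k+1) (partial fractions)
Telescoping: Σ = 1 - 1/182 = 181/182

Sum = 181/182


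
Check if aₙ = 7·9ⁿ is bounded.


aₙ = 7·9ⁿ → as n→∞, aₙ→∞ (since base 9 > 1)
No finite upper bound exists
The sequence is UNBOUNDED

Unbounded (aₙ → ∞ as n → ∞)


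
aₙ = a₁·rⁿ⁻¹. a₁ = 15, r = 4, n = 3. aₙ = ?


aₙ = a₁·r^(n-1)
= 15×4^2
= 15×16
= 240

a_3 = 240


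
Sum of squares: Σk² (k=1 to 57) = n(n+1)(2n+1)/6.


n = 57
n(n+1)(2n+1)/6 = 57×58×115/6
= 380190/6 = 63365

Σk² = 63365


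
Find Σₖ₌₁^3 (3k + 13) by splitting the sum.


Σ(3k+13) = 3·Σk + 13·n
= 3·6 + 13·3
= 18 + 39 = 57

Σ = 57


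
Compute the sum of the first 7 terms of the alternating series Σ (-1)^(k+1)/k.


S = 1 - 1/2 + 1/3 - 1/4 + 1/5 - 1/6 + 1/7
= 0.7595
(Full series converges to +ln(2) ≈ +0.6931)

S_7 = 0.7595


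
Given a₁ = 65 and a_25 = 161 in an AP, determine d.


d = (aₙ - a₁)/(n-1)
= (161 - 65)/(25-1)
= 96/24 = 4

d = 4


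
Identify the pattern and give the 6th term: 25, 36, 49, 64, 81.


Pattern: perfect squares: n²
Terms: 25, 36, 49, 64, 81
Next term = 100

Next term = 100


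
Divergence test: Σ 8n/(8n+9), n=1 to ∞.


lim(n→∞) 8n/(8n+9) = 8/8 = 1  (divide numerator and denominator by n)
lim aₙ = 1 ≠ 0 → series DIVERGES

Diverges (lim aₙ = 1 ≠ 0)


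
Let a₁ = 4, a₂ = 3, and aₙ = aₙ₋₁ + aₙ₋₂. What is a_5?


Computing iteratively: 4, 3, 7, 10, 17
a_5 = 17

a_5 = 17


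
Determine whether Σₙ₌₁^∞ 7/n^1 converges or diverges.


p-series test: Σ c/n^p converges if p > 1, diverges if p ≤ 1 (constant c > 0 doesn't affect convergence).
p = 1
1 ≤ 1 → DIVERGES

Diverges (p = 1 ≤ 1)


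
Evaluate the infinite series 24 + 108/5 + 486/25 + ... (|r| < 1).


S∞ = a₁/(1-r) = 24/(1 - 9/10)
= 24/(1/10)
= 240

S∞ = 240


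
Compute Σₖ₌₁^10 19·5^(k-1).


Sₙ = 19×(5^10 - 1)/(5 - 1)
= 19×(9765625 - 1)/4
= 19×9765624/4
= 46386714

S_10 = 46386714


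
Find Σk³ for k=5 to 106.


Σₖ₌5^106 k³ = [106·107/2]² − [4·5/2]²
= 32160241 − 100 = 32160141

Σk³ = 32160141


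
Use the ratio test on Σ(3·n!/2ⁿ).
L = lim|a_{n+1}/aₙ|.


aₙ = 3·n!/2^n
a_{n+1}/aₙ = (n+1)!/2^(n+1) × 2^n/n!  (constant 3 cancels)
= (n+1)/2
L = lim(n→∞) (n+1)/2 = ∞
L > 1 → series DIVERGES

Diverges (ratio test: L = ∞ > 1)


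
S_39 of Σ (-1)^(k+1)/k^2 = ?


S = 1 - 1/4 + 1/9 - 1/16 + 1/25 - 1/36 + 1/49 - 1/64 ± ...
= 0.8228
(Full series converges to +π²/12 ≈ +0.8225)

S_39 = 0.8228


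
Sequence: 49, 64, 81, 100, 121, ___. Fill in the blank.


Pattern: perfect squares: n²
Terms: 49, 64, 81, 100, 121
Next term = 144

Next term = 144


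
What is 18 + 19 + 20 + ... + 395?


Σₖ₌18^395 k = Σₖ₌₁^395 k − Σₖ₌₁^17 k
= 395·396/2 − 17·18/2
= 78210 − 153 = 78057

Σk = 78057


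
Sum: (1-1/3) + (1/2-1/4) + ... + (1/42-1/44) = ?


Telescoping with gap 2: two head and two tail terms survive.
= (1 + 1/2) - (1/43 + 1/44)
= 3/2 - 1/43 - 1/44 = 2751/1892

Sum = 2751/1892


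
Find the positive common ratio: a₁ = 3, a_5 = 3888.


r^(n-1) = aₙ/a₁
r^4 = 3888/3 = 1296
r = 1296^(1/4)
= ±6; taking r > 0 gives r = 6

r = 6


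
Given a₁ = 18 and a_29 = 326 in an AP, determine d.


d = (aₙ - a₁)/(n-1)
= (326 - 18)/(29-1)
= 308/28 = 11

d = 11


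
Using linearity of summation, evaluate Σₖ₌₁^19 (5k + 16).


Σ(5k+16) = 5·Σk + 16·n
= 5·190 + 16·19
= 950 + 304 = 1254

Σ = 1254


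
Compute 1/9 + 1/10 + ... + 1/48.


Σₖ₌9^48 1/k = 1/9 + 1/10 + 1/11 + ... + 1/48
= 770750091290411102693/442720643463713815200
≈ 1.7409

Sum = 770750091290411102693/442720643463713815200 ≈ 1.7409


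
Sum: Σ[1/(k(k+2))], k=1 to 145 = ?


1/(k(k+2)) = (1/2)·(1/k - 1/(k+2)) (partial fractions)
Telescoping: Σ = (1/2)·(1 + 1/2 - 1/146 - 1/147) = 7975/10731

Sum = 7975/10731


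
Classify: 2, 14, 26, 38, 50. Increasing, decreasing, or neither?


Differences: 12, 12, 12, 12
All differences > 0 → strictly INCREASING

Monotonically increasing


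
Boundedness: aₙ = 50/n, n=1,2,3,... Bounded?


a₁ = 50, a₂ = 50/2, a₃ = 50/3, ...
0 < aₙ ≤ 50 for all n ≥ 1
Lower bound: 0, Upper bound: 50
The sequence IS bounded

Bounded (0 < aₙ ≤ 50)


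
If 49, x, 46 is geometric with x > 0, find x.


GM = √(49×46) = √2254 = 47.4763

GM = 47.4763


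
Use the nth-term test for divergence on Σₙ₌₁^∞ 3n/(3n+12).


lim(n→∞) 3n/(3n+12) = 3/3 = 1  (divide numerator and denominator by n)
lim aₙ = 1 ≠ 0 → series DIVERGES

Diverges (lim aₙ = 1 ≠ 0)


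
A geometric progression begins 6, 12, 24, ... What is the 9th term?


aₙ = a₁·r^(n-1)
= 6×2^8
= 6×256
= 1536

a_9 = 1536


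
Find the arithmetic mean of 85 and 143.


AM = (85 + 143)/2 = 228/2 = 114

AM = 114


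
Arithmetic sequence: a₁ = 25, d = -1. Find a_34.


aₙ = a₁ + (n-1)d
= 25 + (34-1)×-1
= 25 - 33
= -8

a_34 = -8


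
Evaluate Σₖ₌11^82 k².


Σₖ₌11^82 k² = Σₖ₌₁^82 k² − Σₖ₌₁^10 k²
= 82·83·165/6 − 10·11·21/6
= 187165 − 385 = 186780

Σk² = 186780


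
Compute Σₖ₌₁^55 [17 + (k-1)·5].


aₙ = 17 + (55-1)×5 = 287
Sₙ = n(a₁+aₙ)/2 = 55×(17+287)/2
= 55×304/2 = 8360

S_55 = 8360


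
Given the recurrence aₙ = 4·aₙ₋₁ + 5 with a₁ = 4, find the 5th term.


Computing step by step:
a_1 = 4
a_2 = 21
a_3 = 89
a_4 = 361
a_5 = 1449


a_5 = 1449


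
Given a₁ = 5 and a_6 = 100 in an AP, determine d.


d = (aₙ - a₁)/(n-1)
= (100 - 5)/(6-1)
= 95/5 = 19

d = 19


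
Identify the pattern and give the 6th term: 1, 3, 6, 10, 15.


Pattern: triangular numbers: n(n+1)/2
Terms: 1, 3, 6, 10, 15
Next term = 21

Next term = 21


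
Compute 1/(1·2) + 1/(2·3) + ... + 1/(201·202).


1/(k(k+1)) = 1/k - 1/(k+1) (partial fractions)
Telescoping: Σ = 1 - 1/202 = 201/202

Sum = 201/202


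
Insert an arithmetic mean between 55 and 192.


AM = (55 + 192)/2 = 247/2 = 123.5

AM = 123.5


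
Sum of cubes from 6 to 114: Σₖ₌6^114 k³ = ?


Σₖ₌6^114 k³ = [114·115/2]² − [5·6/2]²
= 42968025 − 225 = 42967800

Σk³ = 42967800


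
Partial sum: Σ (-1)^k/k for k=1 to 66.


S = -1 + 1/2 - 1/3 + 1/4 - 1/5 + 1/6 - 1/7 + 1/8 ± ...
= -0.6856
(Full series converges to -ln(2) ≈ -0.6931)

S_66 = -0.6856


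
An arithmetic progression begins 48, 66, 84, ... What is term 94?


aₙ = a₁ + (n-1)d
= 48 + (94-1)×18
= 48 + 1674
= 1722

a_94 = 1722


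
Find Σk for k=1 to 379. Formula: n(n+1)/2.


n(n+1)/2 = 379×380/2 = 144020/2 = 72010

Σk = 72010


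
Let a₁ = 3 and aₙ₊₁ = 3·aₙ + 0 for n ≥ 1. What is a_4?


Computing step by step:
a_1 = 3
a_2 = 9
a_3 = 27
a_4 = 81


a_4 = 81


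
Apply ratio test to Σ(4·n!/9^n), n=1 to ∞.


aₙ = 4·n!/9^n
a_{n+1}/aₙ = (n+1)!/9^(n+1) × 9^n/n!  (constant 4 cancels)
= (n+1)/9
L = lim(n→∞) (n+1)/9 = ∞
L > 1 → series DIVERGES

Diverges (ratio test: L = ∞ > 1)


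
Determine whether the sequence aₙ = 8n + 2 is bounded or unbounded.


aₙ = 8n + 2 → as n→∞, aₙ→∞
No finite upper bound exists
The sequence is UNBOUNDED

Unbounded (aₙ → ∞ as n → ∞)


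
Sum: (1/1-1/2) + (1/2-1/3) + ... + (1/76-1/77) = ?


Telescoping: adjacent terms cancel.
= 1/1 - 1/77
= 1 - 1/77 = 76/77

Sum = 76/77


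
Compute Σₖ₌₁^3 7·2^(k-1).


Sₙ = 7×(2^3 - 1)/(2 - 1)
= 7×(8 - 1)/1
= 7×7/1
= 49

S_3 = 49


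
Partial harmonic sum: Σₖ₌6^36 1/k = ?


Σₖ₌6^36 1/k = 1/6 + 1/7 + 1/8 + ... + 1/36
= 24827248546189/13127595717600
≈ 1.8912

Sum = 24827248546189/13127595717600 ≈ 1.8912


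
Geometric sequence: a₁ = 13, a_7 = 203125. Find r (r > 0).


r^(n-1) = aₙ/a₁
r^6 = 203125/13 = 15625
r = 15625^(1/6)
= ±5; taking r > 0 gives r = 5

r = 5


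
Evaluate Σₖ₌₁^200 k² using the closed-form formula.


n = 200
n(n+1)(2n+1)/6 = 200×201×401/6
= 16120200/6 = 2686700

Σk² = 2686700


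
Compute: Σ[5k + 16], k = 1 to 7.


Σ(5k+16) = 5·Σk + 16·n
= 5·28 + 16·7
= 140 + 112 = 252

Σ = 252


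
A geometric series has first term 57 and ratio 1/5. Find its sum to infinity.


S∞ = a₁/(1-r) = 57/(1 - 1/5)
= 57/(4/5)
= 285/4

S∞ = 285/4


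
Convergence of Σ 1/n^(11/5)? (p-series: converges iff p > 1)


p-series test: Σ c/n^p converges if p > 1, diverges if p ≤ 1 (constant c > 0 doesn't affect convergence).
p = 11/5
11/5 > 1 → CONVERGES

Converges (p = 11/5 > 1)


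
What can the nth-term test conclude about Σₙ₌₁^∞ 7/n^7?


lim(n→∞) 7/n^7 = 0
lim aₙ = 0 → nth-term test is INCONCLUSIVE
(Need other tests; this is actually a convergent p-series with p=7 > 1)

Inconclusive (lim aₙ = 0; need another test)


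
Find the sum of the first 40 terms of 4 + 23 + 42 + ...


aₙ = 4 + (40-1)×19 = 745
Sₙ = n(a₁+aₙ)/2 = 40×(4+745)/2
= 40×749/2 = 14980

S_40 = 14980


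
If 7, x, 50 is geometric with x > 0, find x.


GM = √(7×50) = √350 = 18.7083

GM = 18.7083


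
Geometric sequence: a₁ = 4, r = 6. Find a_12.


aₙ = a₁·r^(n-1)
= 4×6^11
= 4×362797056
= 1451188224

a_12 = 1451188224


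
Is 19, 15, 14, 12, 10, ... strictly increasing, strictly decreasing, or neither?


Differences: -4, -1, -2, -2
All differences < 0 → strictly DECREASING

Monotonically decreasing


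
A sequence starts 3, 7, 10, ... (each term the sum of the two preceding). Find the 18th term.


Computing iteratively: 3, 7, 10, 17, 27, 44, 71, 115, 186, 301, 487, 788, ...
a_18 = 14140

a_18 = 14140


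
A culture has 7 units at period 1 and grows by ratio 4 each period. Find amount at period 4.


aₙ = a₁·r^(n-1)
= 7×4^3
= 7×64
= 448

a_4 = 448


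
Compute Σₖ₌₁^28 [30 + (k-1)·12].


aₙ = 30 + (28-1)×12 = 354
Sₙ = n(a₁+aₙ)/2 = 28×(30+354)/2
= 28×384/2 = 5376

S_28 = 5376


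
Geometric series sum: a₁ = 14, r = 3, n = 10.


Sₙ = 14×(3^10 - 1)/(3 - 1)
= 14×(59049 - 1)/2
= 14×59048/2
= 413336

S_10 = 413336


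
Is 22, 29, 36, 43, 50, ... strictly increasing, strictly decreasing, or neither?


Differences: 7, 7, 7, 7
All differences > 0 → strictly INCREASING

Monotonically increasing


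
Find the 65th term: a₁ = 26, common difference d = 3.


aₙ = a₁ + (n-1)d
= 26 + (65-1)×3
= 26 + 192
= 218

a_65 = 218


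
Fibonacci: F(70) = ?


Fibonacci sequence: 1, 1, 2, 3, 5, 8, 13, 21, 34, 55, 89, ...
F(70) = 190392490709135

F(70) = 190392490709135


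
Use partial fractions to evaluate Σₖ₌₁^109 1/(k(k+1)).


1/(k(k+1)) = 1/k - 1/(k+1) (partial fractions)
Telescoping: Σ = 1 - 1/110 = 109/110

Sum = 109/110


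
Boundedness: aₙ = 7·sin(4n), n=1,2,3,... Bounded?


For all n, -1 ≤ sin(4n) ≤ 1, so -7 ≤ 7·sin(4n) ≤ 7
Lower bound: -7, Upper bound: 7
The sequence IS bounded

Bounded (-7 ≤ aₙ ≤ 7)


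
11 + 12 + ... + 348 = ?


Σₖ₌11^348 k = Σₖ₌₁^348 k − Σₖ₌₁^10 k
= 348·349/2 − 10·11/2
= 60726 − 55 = 60671

Σk = 60671


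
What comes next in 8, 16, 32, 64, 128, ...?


Pattern: powers of 2: 2ⁿ
Terms: 8, 16, 32, 64, 128
Next term = 256

Next term = 256


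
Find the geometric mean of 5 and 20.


GM = √(5×20) = √100 = 10

GM = 10


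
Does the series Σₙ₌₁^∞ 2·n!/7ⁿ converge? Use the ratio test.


aₙ = 2·n!/7^n
a_{n+1}/aₙ = (n+1)!/7^(n+1) × 7^n/n!  (constant 2 cancels)
= (n+1)/7
L = lim(n→∞) (n+1)/7 = ∞
L > 1 → series DIVERGES

Diverges (ratio test: L = ∞ > 1)


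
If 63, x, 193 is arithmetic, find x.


AM = (63 + 193)/2 = 256/2 = 128

AM = 128


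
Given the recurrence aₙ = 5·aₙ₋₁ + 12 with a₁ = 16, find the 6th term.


Computing step by step:
a_1 = 16
a_2 = 92
a_3 = 472
a_4 = 2372
a_5 = 11872
a_6 = 59372


a_6 = 59372


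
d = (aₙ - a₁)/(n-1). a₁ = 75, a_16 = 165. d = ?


d = (aₙ - a₁)/(n-1)
= (165 - 75)/(16-1)
= 90/15 = 6

d = 6


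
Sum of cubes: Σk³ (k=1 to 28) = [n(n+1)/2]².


n(n+1)/2 = 28×29/2 = 406
Σk³ = 406² = 164836

Σk³ = 164836


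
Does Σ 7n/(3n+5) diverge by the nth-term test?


lim(n→∞) 7n/(3n+5) = 7/3 = 7/3  (divide numerator and denominator by n)
lim aₙ = 7/3 ≠ 0 → series DIVERGES

Diverges (lim aₙ = 7/3 ≠ 0)


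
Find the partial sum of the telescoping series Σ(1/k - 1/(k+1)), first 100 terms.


Telescoping: adjacent terms cancel.
= 1/1 - 1/101
= 1 - 1/101 = 100/101

Sum = 100/101


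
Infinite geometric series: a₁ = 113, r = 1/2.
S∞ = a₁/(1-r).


S∞ = a₁/(1-r) = 113/(1 - 1/2)
= 113/(1/2)
= 226

S∞ = 226


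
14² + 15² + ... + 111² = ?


Σₖ₌14^111 k² = Σₖ₌₁^111 k² − Σₖ₌₁^13 k²
= 111·112·223/6 − 13·14·27/6
= 462056 − 819 = 461237

Σk² = 461237


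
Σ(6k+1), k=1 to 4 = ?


Σ(6k+1) = 6·Σk + 1·n
= 6·10 + 1·4
= 60 + 4 = 64

Σ = 64


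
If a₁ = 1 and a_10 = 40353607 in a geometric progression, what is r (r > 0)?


r^(n-1) = aₙ/a₁
r^9 = 40353607/1 = 40353607
r = 40353607^(1/9)
= 7

r = 7


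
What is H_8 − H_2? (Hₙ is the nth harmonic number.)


Σₖ₌3^8 1/k = 1/3 + 1/4 + 1/5 + 1/6 + 1/7 + 1/8
= 341/280
≈ 1.2179

Sum = 341/280 ≈ 1.2179


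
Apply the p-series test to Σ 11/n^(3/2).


p-series test: Σ c/n^p converges if p > 1, diverges if p ≤ 1 (constant c > 0 doesn't affect convergence).
p = 3/2
3/2 > 1 → CONVERGES

Converges (p = 3/2 > 1)


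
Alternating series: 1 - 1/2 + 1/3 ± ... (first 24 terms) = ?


S = 1 - 1/2 + 1/3 - 1/4 + 1/5 - 1/6 + 1/7 - 1/8 ± ...
= 0.6727
(Full series converges to +ln(2) ≈ +0.6931)

S_24 = 0.6727


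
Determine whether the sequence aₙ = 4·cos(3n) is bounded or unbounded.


For all n, -1 ≤ cos(3n) ≤ 1, so -4 ≤ 4·cos(3n) ≤ 4
Lower bound: -4, Upper bound: 4
The sequence IS bounded

Bounded (-4 ≤ aₙ ≤ 4)


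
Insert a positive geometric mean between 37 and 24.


GM = √(37×24) = √888 = 29.7993

GM = 29.7993


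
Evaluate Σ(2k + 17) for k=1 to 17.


Σ(2k+17) = 2·Σk + 17·n
= 2·153 + 17·17
= 306 + 289 = 595

Σ = 595


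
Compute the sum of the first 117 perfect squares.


n = 117
n(n+1)(2n+1)/6 = 117×118×235/6
= 3244410/6 = 540735

Σk² = 540735


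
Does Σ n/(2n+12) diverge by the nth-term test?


lim(n→∞) n/(2n+12) = 1/2 = 1/2  (divide numerator and denominator by n)
lim aₙ = 1/2 ≠ 0 → series DIVERGES

Diverges (lim aₙ = 1/2 ≠ 0)


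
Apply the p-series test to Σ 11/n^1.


p-series test: Σ c/n^p converges if p > 1, diverges if p ≤ 1 (constant c > 0 doesn't affect convergence).
p = 1
1 ≤ 1 → DIVERGES

Diverges (p = 1 ≤ 1)


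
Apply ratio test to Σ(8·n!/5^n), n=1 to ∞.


aₙ = 8·n!/5^n
a_{n+1}/aₙ = (n+1)!/5^(n+1) × 5^n/n!  (constant 8 cancels)
= (n+1)/5
L = lim(n→∞) (n+1)/5 = ∞
L > 1 → series DIVERGES

Diverges (ratio test: L = ∞ > 1)


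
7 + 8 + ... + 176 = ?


Σₖ₌7^176 k = Σₖ₌₁^176 k − Σₖ₌₁^6 k
= 176·177/2 − 6·7/2
= 15576 − 21 = 15555

Σk = 15555


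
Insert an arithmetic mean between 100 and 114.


AM = (100 + 114)/2 = 214/2 = 107

AM = 107


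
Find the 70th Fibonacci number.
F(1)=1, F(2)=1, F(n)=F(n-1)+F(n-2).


Fibonacci sequence: 1, 1, 2, 3, 5, 8, 13, 21, 34, 55, 89, ...
F(70) = 190392490709135

F(70) = 190392490709135


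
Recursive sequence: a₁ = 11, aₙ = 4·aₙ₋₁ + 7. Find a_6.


Computing step by step:
a_1 = 11
a_2 = 51
a_3 = 211
a_4 = 851
a_5 = 3411
a_6 = 13651


a_6 = 13651


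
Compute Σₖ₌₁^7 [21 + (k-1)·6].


aₙ = 21 + (7-1)×6 = 57
Sₙ = n(a₁+aₙ)/2 = 7×(21+57)/2
= 7×78/2 = 273

S_7 = 273


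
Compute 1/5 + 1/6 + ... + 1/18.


Σₖ₌5^18 1/k = 1/5 + 1/6 + 1/7 + ... + 1/18
= 5765801/4084080
≈ 1.4118

Sum = 5765801/4084080 ≈ 1.4118


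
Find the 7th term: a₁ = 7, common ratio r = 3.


aₙ = a₁·r^(n-1)
= 7×3^6
= 7×729
= 5103

a_7 = 5103


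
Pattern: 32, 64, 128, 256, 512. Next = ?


Pattern: powers of 2: 2ⁿ
Terms: 32, 64, 128, 256, 512
Next term = 1024

Next term = 1024


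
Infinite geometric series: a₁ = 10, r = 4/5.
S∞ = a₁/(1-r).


S∞ = a₁/(1-r) = 10/(1 - 4/5)
= 10/(1/5)
= 50

S∞ = 50


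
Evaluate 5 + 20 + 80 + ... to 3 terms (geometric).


Sₙ = 5×(4^3 - 1)/(4 - 1)
= 5×(64 - 1)/3
= 5×63/3
= 105

S_3 = 105


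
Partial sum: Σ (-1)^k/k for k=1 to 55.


S = -1 + 1/2 - 1/3 + 1/4 - 1/5 + 1/6 - 1/7 + 1/8 ± ...
= -0.7022
(Full series converges to -ln(2) ≈ -0.6931)

S_55 = -0.7022


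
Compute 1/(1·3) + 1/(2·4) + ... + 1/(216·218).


1/(k(k+2)) = (1/2)·(1/k - 1/(k+2)) (partial fractions)
Telescoping: Σ = (1/2)·(1 + 1/2 - 1/217 - 1/218) = 17631/23653

Sum = 17631/23653


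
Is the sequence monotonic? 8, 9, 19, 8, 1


Differences: 1, 10, -11, -7
Difference at position 1 is +1 (> 0) but position 3 is -11 (< 0) — sequence both rises and falls
→ NOT monotonic

Not monotonic


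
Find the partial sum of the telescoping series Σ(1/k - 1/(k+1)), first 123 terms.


Telescoping: adjacent terms cancel.
= 1/1 - 1/124
= 1 - 1/124 = 123/124

Sum = 123/124


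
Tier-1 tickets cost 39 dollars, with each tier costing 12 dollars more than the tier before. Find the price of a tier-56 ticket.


aₙ = a₁ + (n-1)d
= 39 + (56-1)×12
= 39 + 660
= 699

a_56 = 699


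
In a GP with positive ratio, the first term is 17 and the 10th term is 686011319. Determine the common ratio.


r^(n-1) = aₙ/a₁
r^9 = 686011319/17 = 40353607
r = 40353607^(1/9)
= 7

r = 7


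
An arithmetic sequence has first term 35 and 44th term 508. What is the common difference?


d = (aₙ - a₁)/(n-1)
= (508 - 35)/(44-1)
= 473/43 = 11

d = 11


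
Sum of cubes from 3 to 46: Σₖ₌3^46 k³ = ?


Σₖ₌3^46 k³ = [46·47/2]² − [2·3/2]²
= 1168561 − 9 = 1168552

Σk³ = 1168552
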